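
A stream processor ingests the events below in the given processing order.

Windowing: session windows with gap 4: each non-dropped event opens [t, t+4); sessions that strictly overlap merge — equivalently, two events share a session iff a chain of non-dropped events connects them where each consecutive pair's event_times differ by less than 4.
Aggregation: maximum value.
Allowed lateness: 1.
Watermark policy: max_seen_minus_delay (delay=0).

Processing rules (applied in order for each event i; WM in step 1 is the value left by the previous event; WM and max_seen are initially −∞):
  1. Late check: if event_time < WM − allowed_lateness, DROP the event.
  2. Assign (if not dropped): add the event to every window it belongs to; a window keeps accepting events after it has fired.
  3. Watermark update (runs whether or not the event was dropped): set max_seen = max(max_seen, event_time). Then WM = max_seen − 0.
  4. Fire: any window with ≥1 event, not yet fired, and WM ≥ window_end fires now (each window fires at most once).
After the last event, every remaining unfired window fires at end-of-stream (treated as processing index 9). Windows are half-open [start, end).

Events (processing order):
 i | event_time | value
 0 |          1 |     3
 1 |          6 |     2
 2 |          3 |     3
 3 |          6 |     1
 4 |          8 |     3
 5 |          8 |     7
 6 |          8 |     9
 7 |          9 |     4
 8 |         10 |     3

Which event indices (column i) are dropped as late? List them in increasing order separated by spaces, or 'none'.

2

i=0 t=1 v=3: → [1,5); WM=1
i=1 t=6 v=2: → [6,10); WM=6
i=2 t=3 v=3: DROP (t<6-1); WM=6
i=3 t=6 v=1: → [6,10); WM=6
i=4 t=8 v=3: → [6,12); WM=8
i=5 t=8 v=7: → [6,12); WM=8
i=6 t=8 v=9: → [6,12); WM=8
i=7 t=9 v=4: → [6,13); WM=9
i=8 t=10 v=3: → [6,14); WM=10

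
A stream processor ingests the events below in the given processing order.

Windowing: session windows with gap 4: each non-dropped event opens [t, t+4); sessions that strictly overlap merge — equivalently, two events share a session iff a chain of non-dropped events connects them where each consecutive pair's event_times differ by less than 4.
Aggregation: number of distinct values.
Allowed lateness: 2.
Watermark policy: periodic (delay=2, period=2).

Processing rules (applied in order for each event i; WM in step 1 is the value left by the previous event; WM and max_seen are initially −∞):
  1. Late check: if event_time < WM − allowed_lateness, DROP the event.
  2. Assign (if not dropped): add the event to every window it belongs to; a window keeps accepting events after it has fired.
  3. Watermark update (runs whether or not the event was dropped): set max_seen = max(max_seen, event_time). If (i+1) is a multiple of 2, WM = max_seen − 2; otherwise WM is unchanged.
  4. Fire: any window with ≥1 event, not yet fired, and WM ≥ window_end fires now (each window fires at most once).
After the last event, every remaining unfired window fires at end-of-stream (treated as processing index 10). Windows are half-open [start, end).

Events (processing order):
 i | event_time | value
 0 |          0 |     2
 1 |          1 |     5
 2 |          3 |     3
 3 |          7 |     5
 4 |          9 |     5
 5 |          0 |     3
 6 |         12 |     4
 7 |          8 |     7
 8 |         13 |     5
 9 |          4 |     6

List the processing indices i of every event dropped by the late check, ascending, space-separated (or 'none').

i=0 t=0 v=2: → [0,4); WM=−∞
i=1 t=1 v=5: → [0,5); WM=-1
i=2 t=3 v=3: → [0,7); WM=-1
i=3 t=7 v=5: → [7,11); WM=5
i=4 t=9 v=5: → [7,13); WM=5
i=5 t=0 v=3: DROP (t<5-2); WM=7
i=6 t=12 v=4: → [7,16); WM=7
i=7 t=8 v=7: → [7,16); WM=10
i=8 t=13 v=5: → [7,17); WM=10
i=9 t=4 v=6: DROP (t<10-2); WM=11

5 9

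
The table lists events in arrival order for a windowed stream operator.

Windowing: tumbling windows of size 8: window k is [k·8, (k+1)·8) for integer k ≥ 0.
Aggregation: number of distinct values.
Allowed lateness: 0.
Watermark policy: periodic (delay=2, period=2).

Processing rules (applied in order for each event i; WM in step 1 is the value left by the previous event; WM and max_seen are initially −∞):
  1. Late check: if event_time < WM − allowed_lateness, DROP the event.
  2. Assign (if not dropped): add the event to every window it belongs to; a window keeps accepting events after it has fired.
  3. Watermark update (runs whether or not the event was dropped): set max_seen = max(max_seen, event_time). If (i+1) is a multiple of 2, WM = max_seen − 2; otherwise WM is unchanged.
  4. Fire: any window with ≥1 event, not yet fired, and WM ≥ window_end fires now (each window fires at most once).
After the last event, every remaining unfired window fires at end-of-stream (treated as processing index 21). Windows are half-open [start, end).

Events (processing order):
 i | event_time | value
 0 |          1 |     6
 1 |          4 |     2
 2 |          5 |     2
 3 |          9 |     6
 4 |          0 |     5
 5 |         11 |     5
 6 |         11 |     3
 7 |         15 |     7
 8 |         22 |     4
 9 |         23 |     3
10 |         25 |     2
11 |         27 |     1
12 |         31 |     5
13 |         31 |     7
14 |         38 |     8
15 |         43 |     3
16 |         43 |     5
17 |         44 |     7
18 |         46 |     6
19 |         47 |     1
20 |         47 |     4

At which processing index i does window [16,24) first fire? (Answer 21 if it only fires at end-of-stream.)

i=0 t=1 v=6: → [0,8); WM=−∞
i=1 t=4 v=2: → [0,8); WM=2
i=2 t=5 v=2: → [0,8); WM=2
i=3 t=9 v=6: → [8,16); WM=7
i=4 t=0 v=5: DROP (t<7-0); WM=7
i=5 t=11 v=5: → [8,16); WM=9; [0,8) fires=2
i=6 t=11 v=3: → [8,16); WM=9
i=7 t=15 v=7: → [8,16); WM=13
i=8 t=22 v=4: → [16,24); WM=13
i=9 t=23 v=3: → [16,24); WM=21; [8,16) fires=4
i=10 t=25 v=2: → [24,32); WM=21
i=11 t=27 v=1: → [24,32); WM=25; [16,24) fires=2
i=12 t=31 v=5: → [24,32); WM=25
i=13 t=31 v=7: → [24,32); WM=29
i=14 t=38 v=8: → [32,40); WM=29
i=15 t=43 v=3: → [40,48); WM=41; [24,32) fires=4 [32,40) fires=1
i=16 t=43 v=5: → [40,48); WM=41
i=17 t=44 v=7: → [40,48); WM=42
i=18 t=46 v=6: → [40,48); WM=42
i=19 t=47 v=1: → [40,48); WM=45
i=20 t=47 v=4: → [40,48); WM=45

11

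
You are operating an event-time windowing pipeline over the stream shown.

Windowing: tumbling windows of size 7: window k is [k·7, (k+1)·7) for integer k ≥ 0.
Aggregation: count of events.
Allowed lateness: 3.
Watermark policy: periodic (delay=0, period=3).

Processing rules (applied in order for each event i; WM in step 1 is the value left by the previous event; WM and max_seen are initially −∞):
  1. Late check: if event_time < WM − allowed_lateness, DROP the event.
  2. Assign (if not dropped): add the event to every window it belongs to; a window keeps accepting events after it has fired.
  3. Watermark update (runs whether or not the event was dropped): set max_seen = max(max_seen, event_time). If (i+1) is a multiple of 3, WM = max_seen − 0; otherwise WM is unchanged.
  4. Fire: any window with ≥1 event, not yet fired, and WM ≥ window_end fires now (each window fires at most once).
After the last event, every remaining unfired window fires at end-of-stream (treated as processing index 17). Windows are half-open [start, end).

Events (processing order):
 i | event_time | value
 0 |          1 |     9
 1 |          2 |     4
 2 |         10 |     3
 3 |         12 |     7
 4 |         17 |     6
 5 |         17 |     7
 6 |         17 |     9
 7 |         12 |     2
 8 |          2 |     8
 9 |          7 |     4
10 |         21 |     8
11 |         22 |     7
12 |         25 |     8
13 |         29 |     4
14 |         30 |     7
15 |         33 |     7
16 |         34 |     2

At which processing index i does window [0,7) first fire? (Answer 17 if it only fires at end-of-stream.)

2

i=0 t=1 v=9: → [0,7); WM=−∞
i=1 t=2 v=4: → [0,7); WM=−∞
i=2 t=10 v=3: → [7,14); WM=10; [0,7) fires=2
i=3 t=12 v=7: → [7,14); WM=10
i=4 t=17 v=6: → [14,21); WM=10
i=5 t=17 v=7: → [14,21); WM=17; [7,14) fires=2
i=6 t=17 v=9: → [14,21); WM=17
i=7 t=12 v=2: DROP (t<17-3); WM=17
i=8 t=2 v=8: DROP (t<17-3); WM=17
i=9 t=7 v=4: DROP (t<17-3); WM=17
i=10 t=21 v=8: → [21,28); WM=17
i=11 t=22 v=7: → [21,28); WM=22; [14,21) fires=3
i=12 t=25 v=8: → [21,28); WM=22
i=13 t=29 v=4: → [28,35); WM=22
i=14 t=30 v=7: → [28,35); WM=30; [21,28) fires=3
i=15 t=33 v=7: → [28,35); WM=30
i=16 t=34 v=2: → [28,35); WM=30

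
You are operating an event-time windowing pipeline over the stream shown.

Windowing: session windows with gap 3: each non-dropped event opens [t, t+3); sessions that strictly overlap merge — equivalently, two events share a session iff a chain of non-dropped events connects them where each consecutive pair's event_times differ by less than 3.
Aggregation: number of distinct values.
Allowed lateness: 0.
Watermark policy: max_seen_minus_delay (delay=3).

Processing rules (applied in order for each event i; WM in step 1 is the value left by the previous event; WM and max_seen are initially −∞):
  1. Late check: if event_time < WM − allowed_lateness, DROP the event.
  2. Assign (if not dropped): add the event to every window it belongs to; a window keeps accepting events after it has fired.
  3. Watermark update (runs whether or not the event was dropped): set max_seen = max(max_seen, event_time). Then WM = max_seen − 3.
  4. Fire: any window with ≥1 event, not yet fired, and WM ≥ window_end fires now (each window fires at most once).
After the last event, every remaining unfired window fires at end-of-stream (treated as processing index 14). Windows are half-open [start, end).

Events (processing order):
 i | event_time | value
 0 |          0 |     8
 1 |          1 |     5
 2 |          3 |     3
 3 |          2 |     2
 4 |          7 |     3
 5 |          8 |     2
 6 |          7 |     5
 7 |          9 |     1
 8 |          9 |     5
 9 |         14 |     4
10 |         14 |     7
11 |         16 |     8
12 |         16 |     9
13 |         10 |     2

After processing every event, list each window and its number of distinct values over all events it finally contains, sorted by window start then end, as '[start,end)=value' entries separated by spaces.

[0,6)=4 [7,12)=4 [14,19)=4

i=0 t=0 v=8: → [0,3); WM=-3
i=1 t=1 v=5: → [0,4); WM=-2
i=2 t=3 v=3: → [0,6); WM=0
i=3 t=2 v=2: → [0,6); WM=0
i=4 t=7 v=3: → [7,10); WM=4
i=5 t=8 v=2: → [7,11); WM=5
i=6 t=7 v=5: → [7,11); WM=5
i=7 t=9 v=1: → [7,12); WM=6
i=8 t=9 v=5: → [7,12); WM=6
i=9 t=14 v=4: → [14,17); WM=11
i=10 t=14 v=7: → [14,17); WM=11
i=11 t=16 v=8: → [14,19); WM=13
i=12 t=16 v=9: → [14,19); WM=13
i=13 t=10 v=2: DROP (t<13-0); WM=13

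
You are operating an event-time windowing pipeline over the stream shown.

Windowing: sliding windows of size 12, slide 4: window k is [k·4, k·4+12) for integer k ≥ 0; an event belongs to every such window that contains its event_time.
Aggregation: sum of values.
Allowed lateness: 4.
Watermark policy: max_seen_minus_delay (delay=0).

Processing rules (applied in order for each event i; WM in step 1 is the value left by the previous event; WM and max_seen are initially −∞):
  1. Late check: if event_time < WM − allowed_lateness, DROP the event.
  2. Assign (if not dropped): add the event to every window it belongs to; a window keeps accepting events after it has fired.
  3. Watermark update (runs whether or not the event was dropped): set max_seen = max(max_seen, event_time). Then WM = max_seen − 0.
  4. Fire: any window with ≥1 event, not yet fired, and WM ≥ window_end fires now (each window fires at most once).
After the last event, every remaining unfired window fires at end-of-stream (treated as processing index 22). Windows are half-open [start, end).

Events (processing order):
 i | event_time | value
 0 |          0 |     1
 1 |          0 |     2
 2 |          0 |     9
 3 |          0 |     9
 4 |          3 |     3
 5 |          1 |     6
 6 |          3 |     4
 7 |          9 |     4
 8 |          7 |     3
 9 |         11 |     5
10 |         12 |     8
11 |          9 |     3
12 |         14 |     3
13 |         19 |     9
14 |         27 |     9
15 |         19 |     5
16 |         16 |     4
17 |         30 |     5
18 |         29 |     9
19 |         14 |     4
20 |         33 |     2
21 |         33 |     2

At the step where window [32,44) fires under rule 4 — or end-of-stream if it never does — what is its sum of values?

4

i=0 t=0 v=1: → [0,12); WM=0
i=1 t=0 v=2: → [0,12); WM=0
i=2 t=0 v=9: → [0,12); WM=0
i=3 t=0 v=9: → [0,12); WM=0
i=4 t=3 v=3: → [0,12); WM=3
i=5 t=1 v=6: → [0,12); WM=3
i=6 t=3 v=4: → [0,12); WM=3
i=7 t=9 v=4: → [8,20),[4,16),[0,12); WM=9
i=8 t=7 v=3: → [4,16),[0,12); WM=9
i=9 t=11 v=5: → [8,20),[4,16),[0,12); WM=11
i=10 t=12 v=8: → [12,24),[8,20),[4,16); WM=12; [0,12) fires=46
i=11 t=9 v=3: → [8,20),[4,16),[0,12); WM=12
i=12 t=14 v=3: → [12,24),[8,20),[4,16); WM=14
i=13 t=19 v=9: → [16,28),[12,24),[8,20); WM=19; [4,16) fires=26
i=14 t=27 v=9: → [24,36),[20,32),[16,28); WM=27; [8,20) fires=32 [12,24) fires=20
i=15 t=19 v=5: DROP (t<27-4); WM=27
i=16 t=16 v=4: DROP (t<27-4); WM=27
i=17 t=30 v=5: → [28,40),[24,36),[20,32); WM=30; [16,28) fires=18
i=18 t=29 v=9: → [28,40),[24,36),[20,32); WM=30
i=19 t=14 v=4: DROP (t<30-4); WM=30
i=20 t=33 v=2: → [32,44),[28,40),[24,36); WM=33; [20,32) fires=23
i=21 t=33 v=2: → [32,44),[28,40),[24,36); WM=33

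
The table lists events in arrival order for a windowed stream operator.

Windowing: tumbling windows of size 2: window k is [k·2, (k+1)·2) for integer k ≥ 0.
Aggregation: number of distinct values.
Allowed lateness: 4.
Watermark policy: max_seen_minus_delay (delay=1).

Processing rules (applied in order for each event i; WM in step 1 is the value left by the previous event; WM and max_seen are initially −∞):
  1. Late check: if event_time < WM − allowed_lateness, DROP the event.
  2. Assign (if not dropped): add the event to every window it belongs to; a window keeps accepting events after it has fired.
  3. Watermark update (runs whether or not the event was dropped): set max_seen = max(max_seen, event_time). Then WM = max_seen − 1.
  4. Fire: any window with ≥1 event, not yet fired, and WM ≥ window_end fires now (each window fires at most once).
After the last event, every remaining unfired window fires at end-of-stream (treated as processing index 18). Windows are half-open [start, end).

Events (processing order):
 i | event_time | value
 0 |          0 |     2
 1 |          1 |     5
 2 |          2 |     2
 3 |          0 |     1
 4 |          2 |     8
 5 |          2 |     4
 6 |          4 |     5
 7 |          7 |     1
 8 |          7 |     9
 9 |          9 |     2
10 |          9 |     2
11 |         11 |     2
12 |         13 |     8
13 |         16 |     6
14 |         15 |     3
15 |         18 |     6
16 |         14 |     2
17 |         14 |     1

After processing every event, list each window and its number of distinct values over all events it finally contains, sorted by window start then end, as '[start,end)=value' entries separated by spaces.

i=0 t=0 v=2: → [0,2); WM=-1
i=1 t=1 v=5: → [0,2); WM=0
i=2 t=2 v=2: → [2,4); WM=1
i=3 t=0 v=1: → [0,2); WM=1
i=4 t=2 v=8: → [2,4); WM=1
i=5 t=2 v=4: → [2,4); WM=1
i=6 t=4 v=5: → [4,6); WM=3; [0,2) fires=3
i=7 t=7 v=1: → [6,8); WM=6; [2,4) fires=3 [4,6) fires=1
i=8 t=7 v=9: → [6,8); WM=6
i=9 t=9 v=2: → [8,10); WM=8; [6,8) fires=2
i=10 t=9 v=2: → [8,10); WM=8
i=11 t=11 v=2: → [10,12); WM=10; [8,10) fires=1
i=12 t=13 v=8: → [12,14); WM=12; [10,12) fires=1
i=13 t=16 v=6: → [16,18); WM=15; [12,14) fires=1
i=14 t=15 v=3: → [14,16); WM=15
i=15 t=18 v=6: → [18,20); WM=17; [14,16) fires=1
i=16 t=14 v=2: → [14,16); WM=17
i=17 t=14 v=1: → [14,16); WM=17

[0,2)=3 [2,4)=3 [4,6)=1 [6,8)=2 [8,10)=1 [10,12)=1 [12,14)=1 [14,16)=3 [16,18)=1 [18,20)=1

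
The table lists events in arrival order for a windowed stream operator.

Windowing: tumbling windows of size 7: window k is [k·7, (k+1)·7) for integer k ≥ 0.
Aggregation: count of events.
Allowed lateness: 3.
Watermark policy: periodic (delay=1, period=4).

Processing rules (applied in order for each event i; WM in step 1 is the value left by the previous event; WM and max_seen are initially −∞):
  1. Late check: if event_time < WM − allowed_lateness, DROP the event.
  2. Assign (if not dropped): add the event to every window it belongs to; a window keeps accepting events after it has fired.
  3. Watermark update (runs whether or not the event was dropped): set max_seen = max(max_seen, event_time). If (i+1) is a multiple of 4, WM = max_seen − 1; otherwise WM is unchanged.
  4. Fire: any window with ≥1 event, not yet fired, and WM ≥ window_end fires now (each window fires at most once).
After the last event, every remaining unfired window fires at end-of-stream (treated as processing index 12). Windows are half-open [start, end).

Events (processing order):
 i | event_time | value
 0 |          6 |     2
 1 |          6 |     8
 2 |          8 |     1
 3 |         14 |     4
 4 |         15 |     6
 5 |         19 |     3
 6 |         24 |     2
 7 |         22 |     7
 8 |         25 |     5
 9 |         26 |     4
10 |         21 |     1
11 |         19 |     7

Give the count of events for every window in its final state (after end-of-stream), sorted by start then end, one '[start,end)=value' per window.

i=0 t=6 v=2: → [0,7); WM=−∞
i=1 t=6 v=8: → [0,7); WM=−∞
i=2 t=8 v=1: → [7,14); WM=−∞
i=3 t=14 v=4: → [14,21); WM=13; [0,7) fires=2
i=4 t=15 v=6: → [14,21); WM=13
i=5 t=19 v=3: → [14,21); WM=13
i=6 t=24 v=2: → [21,28); WM=13
i=7 t=22 v=7: → [21,28); WM=23; [7,14) fires=1 [14,21) fires=3
i=8 t=25 v=5: → [21,28); WM=23
i=9 t=26 v=4: → [21,28); WM=23
i=10 t=21 v=1: → [21,28); WM=23
i=11 t=19 v=7: DROP (t<23-3); WM=25

[0,7)=2 [7,14)=1 [14,21)=3 [21,28)=5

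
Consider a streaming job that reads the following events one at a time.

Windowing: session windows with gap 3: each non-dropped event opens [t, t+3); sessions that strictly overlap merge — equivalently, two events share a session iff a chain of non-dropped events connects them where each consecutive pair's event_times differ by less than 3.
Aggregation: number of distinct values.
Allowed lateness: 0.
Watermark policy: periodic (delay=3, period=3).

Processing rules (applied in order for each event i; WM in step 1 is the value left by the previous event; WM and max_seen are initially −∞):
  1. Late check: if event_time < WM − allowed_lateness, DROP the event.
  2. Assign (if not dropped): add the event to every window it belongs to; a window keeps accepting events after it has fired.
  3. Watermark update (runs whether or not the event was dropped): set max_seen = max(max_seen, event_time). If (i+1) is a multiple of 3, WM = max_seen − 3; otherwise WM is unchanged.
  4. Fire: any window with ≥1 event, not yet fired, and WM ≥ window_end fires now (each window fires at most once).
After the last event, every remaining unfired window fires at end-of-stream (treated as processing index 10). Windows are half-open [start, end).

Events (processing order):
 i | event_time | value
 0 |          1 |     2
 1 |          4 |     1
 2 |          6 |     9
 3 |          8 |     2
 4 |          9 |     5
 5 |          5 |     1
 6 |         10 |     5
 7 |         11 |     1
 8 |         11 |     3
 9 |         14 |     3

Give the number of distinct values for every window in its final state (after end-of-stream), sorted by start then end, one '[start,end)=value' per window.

i=0 t=1 v=2: → [1,4); WM=−∞
i=1 t=4 v=1: → [4,7); WM=−∞
i=2 t=6 v=9: → [4,9); WM=3
i=3 t=8 v=2: → [4,11); WM=3
i=4 t=9 v=5: → [4,12); WM=3
i=5 t=5 v=1: → [4,12); WM=6
i=6 t=10 v=5: → [4,13); WM=6
i=7 t=11 v=1: → [4,14); WM=6
i=8 t=11 v=3: → [4,14); WM=8
i=9 t=14 v=3: → [14,17); WM=8

[1,4)=1 [4,14)=5 [14,17)=1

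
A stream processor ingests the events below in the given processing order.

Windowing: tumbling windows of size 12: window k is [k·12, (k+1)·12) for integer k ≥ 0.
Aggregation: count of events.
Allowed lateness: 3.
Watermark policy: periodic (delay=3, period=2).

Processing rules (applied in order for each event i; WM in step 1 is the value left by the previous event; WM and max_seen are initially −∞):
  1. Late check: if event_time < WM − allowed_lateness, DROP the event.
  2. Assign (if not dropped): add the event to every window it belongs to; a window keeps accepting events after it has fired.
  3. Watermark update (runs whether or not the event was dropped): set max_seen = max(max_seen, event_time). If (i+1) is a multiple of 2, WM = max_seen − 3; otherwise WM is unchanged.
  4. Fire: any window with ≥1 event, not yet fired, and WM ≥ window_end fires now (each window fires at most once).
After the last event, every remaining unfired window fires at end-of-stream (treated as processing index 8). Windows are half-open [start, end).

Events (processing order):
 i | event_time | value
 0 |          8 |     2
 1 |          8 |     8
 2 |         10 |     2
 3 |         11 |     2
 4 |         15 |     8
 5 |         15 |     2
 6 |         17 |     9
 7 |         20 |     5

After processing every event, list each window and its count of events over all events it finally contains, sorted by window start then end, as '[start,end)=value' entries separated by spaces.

i=0 t=8 v=2: → [0,12); WM=−∞
i=1 t=8 v=8: → [0,12); WM=5
i=2 t=10 v=2: → [0,12); WM=5
i=3 t=11 v=2: → [0,12); WM=8
i=4 t=15 v=8: → [12,24); WM=8
i=5 t=15 v=2: → [12,24); WM=12; [0,12) fires=4
i=6 t=17 v=9: → [12,24); WM=12
i=7 t=20 v=5: → [12,24); WM=17

[0,12)=4 [12,24)=4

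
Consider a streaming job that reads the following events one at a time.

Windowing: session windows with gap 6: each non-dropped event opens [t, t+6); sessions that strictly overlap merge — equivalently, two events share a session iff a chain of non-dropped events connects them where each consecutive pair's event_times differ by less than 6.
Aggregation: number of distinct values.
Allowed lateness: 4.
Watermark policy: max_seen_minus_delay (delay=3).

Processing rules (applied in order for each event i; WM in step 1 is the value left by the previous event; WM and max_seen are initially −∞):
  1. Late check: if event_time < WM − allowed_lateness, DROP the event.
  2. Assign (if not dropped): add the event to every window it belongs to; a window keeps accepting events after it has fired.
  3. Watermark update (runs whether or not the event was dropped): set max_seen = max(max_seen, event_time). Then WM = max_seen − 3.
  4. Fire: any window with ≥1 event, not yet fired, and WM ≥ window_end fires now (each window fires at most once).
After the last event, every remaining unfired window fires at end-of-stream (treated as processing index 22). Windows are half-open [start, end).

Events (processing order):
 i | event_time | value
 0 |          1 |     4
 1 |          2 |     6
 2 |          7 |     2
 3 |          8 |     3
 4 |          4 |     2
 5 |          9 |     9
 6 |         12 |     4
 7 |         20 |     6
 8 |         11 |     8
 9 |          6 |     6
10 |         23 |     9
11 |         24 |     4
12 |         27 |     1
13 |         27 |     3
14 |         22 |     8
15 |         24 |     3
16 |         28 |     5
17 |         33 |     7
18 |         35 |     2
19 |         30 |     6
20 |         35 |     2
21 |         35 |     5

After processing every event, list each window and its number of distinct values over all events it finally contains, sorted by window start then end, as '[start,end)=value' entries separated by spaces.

i=0 t=1 v=4: → [1,7); WM=-2
i=1 t=2 v=6: → [1,8); WM=-1
i=2 t=7 v=2: → [1,13); WM=4
i=3 t=8 v=3: → [1,14); WM=5
i=4 t=4 v=2: → [1,14); WM=5
i=5 t=9 v=9: → [1,15); WM=6
i=6 t=12 v=4: → [1,18); WM=9
i=7 t=20 v=6: → [20,26); WM=17
i=8 t=11 v=8: DROP (t<17-4); WM=17
i=9 t=6 v=6: DROP (t<17-4); WM=17
i=10 t=23 v=9: → [20,29); WM=20
i=11 t=24 v=4: → [20,30); WM=21
i=12 t=27 v=1: → [20,33); WM=24
i=13 t=27 v=3: → [20,33); WM=24
i=14 t=22 v=8: → [20,33); WM=24
i=15 t=24 v=3: → [20,33); WM=24
i=16 t=28 v=5: → [20,34); WM=25
i=17 t=33 v=7: → [20,39); WM=30
i=18 t=35 v=2: → [20,41); WM=32
i=19 t=30 v=6: → [20,41); WM=32
i=20 t=35 v=2: → [20,41); WM=32
i=21 t=35 v=5: → [20,41); WM=32

[1,18)=5 [20,41)=9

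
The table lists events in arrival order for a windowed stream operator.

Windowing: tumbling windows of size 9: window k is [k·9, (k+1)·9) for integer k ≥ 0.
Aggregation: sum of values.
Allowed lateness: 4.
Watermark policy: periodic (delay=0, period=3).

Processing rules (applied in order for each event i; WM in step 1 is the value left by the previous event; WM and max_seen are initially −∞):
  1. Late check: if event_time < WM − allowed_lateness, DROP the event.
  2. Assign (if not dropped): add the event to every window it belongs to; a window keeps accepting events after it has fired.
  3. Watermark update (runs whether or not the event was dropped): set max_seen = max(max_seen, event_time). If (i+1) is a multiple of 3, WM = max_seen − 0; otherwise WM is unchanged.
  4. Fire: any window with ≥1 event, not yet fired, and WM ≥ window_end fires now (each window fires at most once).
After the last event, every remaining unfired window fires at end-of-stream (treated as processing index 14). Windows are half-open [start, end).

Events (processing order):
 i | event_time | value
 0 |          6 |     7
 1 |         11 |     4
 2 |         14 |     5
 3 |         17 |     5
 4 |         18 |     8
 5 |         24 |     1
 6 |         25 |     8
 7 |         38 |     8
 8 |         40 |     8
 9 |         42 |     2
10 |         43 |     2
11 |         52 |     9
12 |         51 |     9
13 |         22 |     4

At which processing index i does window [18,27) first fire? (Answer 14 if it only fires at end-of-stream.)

i=0 t=6 v=7: → [0,9); WM=−∞
i=1 t=11 v=4: → [9,18); WM=−∞
i=2 t=14 v=5: → [9,18); WM=14; [0,9) fires=7
i=3 t=17 v=5: → [9,18); WM=14
i=4 t=18 v=8: → [18,27); WM=14
i=5 t=24 v=1: → [18,27); WM=24; [9,18) fires=14
i=6 t=25 v=8: → [18,27); WM=24
i=7 t=38 v=8: → [36,45); WM=24
i=8 t=40 v=8: → [36,45); WM=40; [18,27) fires=17
i=9 t=42 v=2: → [36,45); WM=40
i=10 t=43 v=2: → [36,45); WM=40
i=11 t=52 v=9: → [45,54); WM=52; [36,45) fires=20
i=12 t=51 v=9: → [45,54); WM=52
i=13 t=22 v=4: DROP (t<52-4); WM=52

8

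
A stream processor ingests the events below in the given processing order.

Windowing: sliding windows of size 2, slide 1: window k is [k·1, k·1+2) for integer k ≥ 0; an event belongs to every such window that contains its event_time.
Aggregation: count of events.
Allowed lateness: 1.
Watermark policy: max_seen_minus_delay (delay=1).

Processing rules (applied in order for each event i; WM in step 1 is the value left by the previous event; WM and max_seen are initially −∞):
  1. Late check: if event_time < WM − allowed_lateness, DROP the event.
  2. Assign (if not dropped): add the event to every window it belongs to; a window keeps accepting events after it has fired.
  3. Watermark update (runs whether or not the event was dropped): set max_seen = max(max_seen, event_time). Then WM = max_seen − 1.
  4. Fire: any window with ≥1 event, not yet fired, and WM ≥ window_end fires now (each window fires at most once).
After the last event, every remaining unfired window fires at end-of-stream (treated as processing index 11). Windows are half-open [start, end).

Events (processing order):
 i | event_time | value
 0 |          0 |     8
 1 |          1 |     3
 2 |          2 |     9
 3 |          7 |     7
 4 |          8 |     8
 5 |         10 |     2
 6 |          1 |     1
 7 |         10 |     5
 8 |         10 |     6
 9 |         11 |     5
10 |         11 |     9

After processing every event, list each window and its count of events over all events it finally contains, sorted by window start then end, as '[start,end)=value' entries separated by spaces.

i=0 t=0 v=8: → [0,2); WM=-1
i=1 t=1 v=3: → [1,3),[0,2); WM=0
i=2 t=2 v=9: → [2,4),[1,3); WM=1
i=3 t=7 v=7: → [7,9),[6,8); WM=6; [0,2) fires=2 [1,3) fires=2 [2,4) fires=1
i=4 t=8 v=8: → [8,10),[7,9); WM=7
i=5 t=10 v=2: → [10,12),[9,11); WM=9; [6,8) fires=1 [7,9) fires=2
i=6 t=1 v=1: DROP (t<9-1); WM=9
i=7 t=10 v=5: → [10,12),[9,11); WM=9
i=8 t=10 v=6: → [10,12),[9,11); WM=9
i=9 t=11 v=5: → [11,13),[10,12); WM=10; [8,10) fires=1
i=10 t=11 v=9: → [11,13),[10,12); WM=10

[0,2)=2 [1,3)=2 [2,4)=1 [6,8)=1 [7,9)=2 [8,10)=1 [9,11)=3 [10,12)=5 [11,13)=2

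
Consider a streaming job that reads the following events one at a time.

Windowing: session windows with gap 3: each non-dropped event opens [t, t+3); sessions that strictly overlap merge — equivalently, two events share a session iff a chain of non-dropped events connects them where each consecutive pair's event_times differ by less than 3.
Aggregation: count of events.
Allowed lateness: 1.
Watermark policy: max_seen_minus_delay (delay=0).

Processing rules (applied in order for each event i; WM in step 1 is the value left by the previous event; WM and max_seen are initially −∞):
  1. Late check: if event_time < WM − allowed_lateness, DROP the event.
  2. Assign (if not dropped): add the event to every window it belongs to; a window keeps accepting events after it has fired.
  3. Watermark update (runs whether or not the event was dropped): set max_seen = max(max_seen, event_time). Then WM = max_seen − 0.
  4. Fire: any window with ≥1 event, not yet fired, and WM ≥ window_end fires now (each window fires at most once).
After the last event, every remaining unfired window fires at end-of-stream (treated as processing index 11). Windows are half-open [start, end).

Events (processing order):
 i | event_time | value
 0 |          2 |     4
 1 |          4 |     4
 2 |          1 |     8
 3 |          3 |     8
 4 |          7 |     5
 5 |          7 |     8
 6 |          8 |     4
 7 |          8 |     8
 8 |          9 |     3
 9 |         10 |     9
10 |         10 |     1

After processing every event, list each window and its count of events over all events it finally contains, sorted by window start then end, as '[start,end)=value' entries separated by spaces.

i=0 t=2 v=4: → [2,5); WM=2
i=1 t=4 v=4: → [2,7); WM=4
i=2 t=1 v=8: DROP (t<4-1); WM=4
i=3 t=3 v=8: → [2,7); WM=4
i=4 t=7 v=5: → [7,10); WM=7
i=5 t=7 v=8: → [7,10); WM=7
i=6 t=8 v=4: → [7,11); WM=8
i=7 t=8 v=8: → [7,11); WM=8
i=8 t=9 v=3: → [7,12); WM=9
i=9 t=10 v=9: → [7,13); WM=10
i=10 t=10 v=1: → [7,13); WM=10

[2,7)=3 [7,13)=7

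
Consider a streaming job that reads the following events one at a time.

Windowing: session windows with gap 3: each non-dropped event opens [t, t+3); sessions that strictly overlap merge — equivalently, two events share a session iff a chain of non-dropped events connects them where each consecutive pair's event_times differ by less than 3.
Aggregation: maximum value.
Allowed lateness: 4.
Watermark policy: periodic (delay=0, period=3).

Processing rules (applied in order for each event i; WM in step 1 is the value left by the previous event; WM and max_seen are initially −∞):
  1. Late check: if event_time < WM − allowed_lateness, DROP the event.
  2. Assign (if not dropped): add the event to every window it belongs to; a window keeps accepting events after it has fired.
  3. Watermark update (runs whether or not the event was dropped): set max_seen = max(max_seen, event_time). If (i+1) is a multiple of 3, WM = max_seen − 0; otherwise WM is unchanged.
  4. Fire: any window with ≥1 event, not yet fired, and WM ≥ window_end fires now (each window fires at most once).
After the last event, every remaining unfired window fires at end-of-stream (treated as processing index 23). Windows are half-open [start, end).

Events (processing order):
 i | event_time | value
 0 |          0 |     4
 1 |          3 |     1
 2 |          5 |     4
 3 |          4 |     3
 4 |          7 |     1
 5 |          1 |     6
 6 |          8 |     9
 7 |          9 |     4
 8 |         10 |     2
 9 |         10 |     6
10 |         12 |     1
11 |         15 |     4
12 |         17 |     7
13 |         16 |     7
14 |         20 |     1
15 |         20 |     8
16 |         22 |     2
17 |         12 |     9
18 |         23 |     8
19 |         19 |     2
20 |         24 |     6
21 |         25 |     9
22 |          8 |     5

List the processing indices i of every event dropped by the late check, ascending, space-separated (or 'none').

i=0 t=0 v=4: → [0,3); WM=−∞
i=1 t=3 v=1: → [3,6); WM=−∞
i=2 t=5 v=4: → [3,8); WM=5
i=3 t=4 v=3: → [3,8); WM=5
i=4 t=7 v=1: → [3,10); WM=5
i=5 t=1 v=6: → [0,10); WM=7
i=6 t=8 v=9: → [0,11); WM=7
i=7 t=9 v=4: → [0,12); WM=7
i=8 t=10 v=2: → [0,13); WM=10
i=9 t=10 v=6: → [0,13); WM=10
i=10 t=12 v=1: → [0,15); WM=10
i=11 t=15 v=4: → [15,18); WM=15
i=12 t=17 v=7: → [15,20); WM=15
i=13 t=16 v=7: → [15,20); WM=15
i=14 t=20 v=1: → [20,23); WM=20
i=15 t=20 v=8: → [20,23); WM=20
i=16 t=22 v=2: → [20,25); WM=20
i=17 t=12 v=9: DROP (t<20-4); WM=22
i=18 t=23 v=8: → [20,26); WM=22
i=19 t=19 v=2: → [15,26); WM=22
i=20 t=24 v=6: → [15,27); WM=24
i=21 t=25 v=9: → [15,28); WM=24
i=22 t=8 v=5: DROP (t<24-4); WM=24

17 22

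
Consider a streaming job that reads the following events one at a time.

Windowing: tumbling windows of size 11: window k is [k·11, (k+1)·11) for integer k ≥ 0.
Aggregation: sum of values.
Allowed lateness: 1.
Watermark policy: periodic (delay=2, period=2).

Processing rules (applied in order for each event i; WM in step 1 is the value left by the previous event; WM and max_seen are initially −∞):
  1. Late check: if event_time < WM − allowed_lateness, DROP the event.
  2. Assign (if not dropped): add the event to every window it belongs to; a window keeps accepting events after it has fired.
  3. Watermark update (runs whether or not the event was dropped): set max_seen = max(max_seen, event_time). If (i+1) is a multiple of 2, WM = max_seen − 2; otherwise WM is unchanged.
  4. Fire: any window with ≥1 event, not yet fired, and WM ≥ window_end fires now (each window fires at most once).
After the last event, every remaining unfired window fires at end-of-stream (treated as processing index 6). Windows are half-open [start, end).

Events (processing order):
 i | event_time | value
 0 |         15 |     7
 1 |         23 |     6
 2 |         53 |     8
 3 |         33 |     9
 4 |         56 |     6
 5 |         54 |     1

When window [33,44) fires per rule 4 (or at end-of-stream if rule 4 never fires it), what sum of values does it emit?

i=0 t=15 v=7: → [11,22); WM=−∞
i=1 t=23 v=6: → [22,33); WM=21
i=2 t=53 v=8: → [44,55); WM=21
i=3 t=33 v=9: → [33,44); WM=51; [11,22) fires=7 [22,33) fires=6 [33,44) fires=9
i=4 t=56 v=6: → [55,66); WM=51
i=5 t=54 v=1: → [44,55); WM=54

9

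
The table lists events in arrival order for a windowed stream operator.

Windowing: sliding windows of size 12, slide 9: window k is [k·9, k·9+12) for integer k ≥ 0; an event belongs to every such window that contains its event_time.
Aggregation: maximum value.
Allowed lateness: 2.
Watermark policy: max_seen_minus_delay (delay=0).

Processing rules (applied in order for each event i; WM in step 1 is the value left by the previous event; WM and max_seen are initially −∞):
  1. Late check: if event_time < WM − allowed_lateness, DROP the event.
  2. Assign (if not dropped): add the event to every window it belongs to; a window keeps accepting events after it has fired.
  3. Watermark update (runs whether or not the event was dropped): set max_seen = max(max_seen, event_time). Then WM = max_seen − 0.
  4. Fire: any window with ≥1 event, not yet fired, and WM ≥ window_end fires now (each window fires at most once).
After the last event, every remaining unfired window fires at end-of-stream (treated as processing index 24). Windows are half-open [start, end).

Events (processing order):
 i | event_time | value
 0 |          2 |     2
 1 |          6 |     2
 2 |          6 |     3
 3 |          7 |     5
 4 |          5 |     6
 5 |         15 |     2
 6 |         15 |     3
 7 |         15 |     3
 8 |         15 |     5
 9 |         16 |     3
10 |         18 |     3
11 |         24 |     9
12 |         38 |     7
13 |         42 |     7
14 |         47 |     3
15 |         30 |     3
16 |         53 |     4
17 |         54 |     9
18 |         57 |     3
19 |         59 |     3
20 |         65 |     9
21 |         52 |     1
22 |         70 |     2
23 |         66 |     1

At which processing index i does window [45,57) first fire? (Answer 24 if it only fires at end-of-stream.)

i=0 t=2 v=2: → [0,12); WM=2
i=1 t=6 v=2: → [0,12); WM=6
i=2 t=6 v=3: → [0,12); WM=6
i=3 t=7 v=5: → [0,12); WM=7
i=4 t=5 v=6: → [0,12); WM=7
i=5 t=15 v=2: → [9,21); WM=15; [0,12) fires=6
i=6 t=15 v=3: → [9,21); WM=15
i=7 t=15 v=3: → [9,21); WM=15
i=8 t=15 v=5: → [9,21); WM=15
i=9 t=16 v=3: → [9,21); WM=16
i=10 t=18 v=3: → [18,30),[9,21); WM=18
i=11 t=24 v=9: → [18,30); WM=24; [9,21) fires=5
i=12 t=38 v=7: → [36,48),[27,39); WM=38; [18,30) fires=9
i=13 t=42 v=7: → [36,48); WM=42; [27,39) fires=7
i=14 t=47 v=3: → [45,57),[36,48); WM=47
i=15 t=30 v=3: DROP (t<47-2); WM=47
i=16 t=53 v=4: → [45,57); WM=53; [36,48) fires=7
i=17 t=54 v=9: → [54,66),[45,57); WM=54
i=18 t=57 v=3: → [54,66); WM=57; [45,57) fires=9
i=19 t=59 v=3: → [54,66); WM=59
i=20 t=65 v=9: → [63,75),[54,66); WM=65
i=21 t=52 v=1: DROP (t<65-2); WM=65
i=22 t=70 v=2: → [63,75); WM=70; [54,66) fires=9
i=23 t=66 v=1: DROP (t<70-2); WM=70

18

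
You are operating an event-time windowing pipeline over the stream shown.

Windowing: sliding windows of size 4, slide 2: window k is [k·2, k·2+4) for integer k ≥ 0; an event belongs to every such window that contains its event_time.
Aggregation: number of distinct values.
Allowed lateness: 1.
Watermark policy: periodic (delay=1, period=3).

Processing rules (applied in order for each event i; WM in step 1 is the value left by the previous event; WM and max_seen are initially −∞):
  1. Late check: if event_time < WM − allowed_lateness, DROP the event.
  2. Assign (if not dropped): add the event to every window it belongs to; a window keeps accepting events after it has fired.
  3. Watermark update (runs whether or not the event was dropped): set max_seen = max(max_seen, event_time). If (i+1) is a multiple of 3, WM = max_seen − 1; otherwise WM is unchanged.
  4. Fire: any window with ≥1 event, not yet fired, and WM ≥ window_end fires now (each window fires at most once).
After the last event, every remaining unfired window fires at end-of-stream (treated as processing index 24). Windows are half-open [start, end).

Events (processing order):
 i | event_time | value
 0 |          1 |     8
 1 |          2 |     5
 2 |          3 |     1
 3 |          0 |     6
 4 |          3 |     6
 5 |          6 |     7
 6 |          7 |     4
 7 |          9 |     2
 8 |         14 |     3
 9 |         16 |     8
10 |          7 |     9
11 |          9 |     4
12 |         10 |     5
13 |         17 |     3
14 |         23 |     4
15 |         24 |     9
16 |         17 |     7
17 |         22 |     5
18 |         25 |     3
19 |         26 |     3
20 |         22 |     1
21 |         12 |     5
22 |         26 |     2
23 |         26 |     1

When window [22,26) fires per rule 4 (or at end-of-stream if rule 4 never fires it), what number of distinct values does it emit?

5

i=0 t=1 v=8: → [0,4); WM=−∞
i=1 t=2 v=5: → [2,6),[0,4); WM=−∞
i=2 t=3 v=1: → [2,6),[0,4); WM=2
i=3 t=0 v=6: DROP (t<2-1); WM=2
i=4 t=3 v=6: → [2,6),[0,4); WM=2
i=5 t=6 v=7: → [6,10),[4,8); WM=5; [0,4) fires=4
i=6 t=7 v=4: → [6,10),[4,8); WM=5
i=7 t=9 v=2: → [8,12),[6,10); WM=5
i=8 t=14 v=3: → [14,18),[12,16); WM=13; [2,6) fires=3 [4,8) fires=2 [6,10) fires=3 [8,12) fires=1
i=9 t=16 v=8: → [16,20),[14,18); WM=13
i=10 t=7 v=9: DROP (t<13-1); WM=13
i=11 t=9 v=4: DROP (t<13-1); WM=15
i=12 t=10 v=5: DROP (t<15-1); WM=15
i=13 t=17 v=3: → [16,20),[14,18); WM=15
i=14 t=23 v=4: → [22,26),[20,24); WM=22; [12,16) fires=1 [14,18) fires=2 [16,20) fires=2
i=15 t=24 v=9: → [24,28),[22,26); WM=22
i=16 t=17 v=7: DROP (t<22-1); WM=22
i=17 t=22 v=5: → [22,26),[20,24); WM=23
i=18 t=25 v=3: → [24,28),[22,26); WM=23
i=19 t=26 v=3: → [26,30),[24,28); WM=23
i=20 t=22 v=1: → [22,26),[20,24); WM=25; [20,24) fires=3
i=21 t=12 v=5: DROP (t<25-1); WM=25
i=22 t=26 v=2: → [26,30),[24,28); WM=25
i=23 t=26 v=1: → [26,30),[24,28); WM=25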